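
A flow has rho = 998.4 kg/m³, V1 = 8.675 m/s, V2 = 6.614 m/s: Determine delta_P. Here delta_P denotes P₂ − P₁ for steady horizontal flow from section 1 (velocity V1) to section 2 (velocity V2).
Formula: \Delta P = \frac{1}{2} \rho (V_1^2 - V_2^2)
delta_P = 0.5·998.4·(8.675² − 6.614²)/1000 = 15.73 kPa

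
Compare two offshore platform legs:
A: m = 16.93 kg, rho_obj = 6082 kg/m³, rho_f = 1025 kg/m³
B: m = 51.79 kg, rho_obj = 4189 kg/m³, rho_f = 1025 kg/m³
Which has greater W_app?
W_app(A) = 138.1 N, W_app(B) = 383.7 N. Answer: B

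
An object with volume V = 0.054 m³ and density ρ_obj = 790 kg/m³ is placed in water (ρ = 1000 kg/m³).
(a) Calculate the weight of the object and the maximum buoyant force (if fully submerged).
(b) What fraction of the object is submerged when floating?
(a) W=rho_obj*g*V=790*9.81*0.054=418.5 N; F_B(max)=rho*g*V=1000*9.81*0.054=529.7 N
(b) Floating fraction=rho_obj/rho=790/1000=0.790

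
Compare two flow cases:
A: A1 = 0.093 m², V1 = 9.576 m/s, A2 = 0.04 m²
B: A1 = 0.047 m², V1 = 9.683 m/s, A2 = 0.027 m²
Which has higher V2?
V2(A) = 22.26 m/s, V2(B) = 16.86 m/s. Answer: A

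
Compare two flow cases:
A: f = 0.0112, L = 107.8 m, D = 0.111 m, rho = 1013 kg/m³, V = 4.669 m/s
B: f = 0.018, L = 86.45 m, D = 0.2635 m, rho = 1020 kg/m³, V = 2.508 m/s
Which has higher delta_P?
delta_P(A) = 120.1 kPa, delta_P(B) = 18.94 kPa. Answer: A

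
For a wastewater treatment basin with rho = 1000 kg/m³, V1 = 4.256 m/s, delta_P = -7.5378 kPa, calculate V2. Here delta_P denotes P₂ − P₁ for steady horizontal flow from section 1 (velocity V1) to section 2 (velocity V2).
Formula: \Delta P = \frac{1}{2} \rho (V_1^2 - V_2^2)
Substituting knowns: -7.5378 = 0.5·1000·(4.256² − V2²)/1000
Solving for V2: V2 = √(4.256² − 2·(-7.5378·1000)/1000) = 5.761 m/s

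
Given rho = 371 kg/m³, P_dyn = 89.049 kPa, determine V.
Formula: P_{dyn} = \frac{1}{2} \rho V^2
Substituting knowns: 89.049 = 0.5·371·V²/1000
Solving for V: V = √(2·(89.049·1000)/371) = 21.91 m/s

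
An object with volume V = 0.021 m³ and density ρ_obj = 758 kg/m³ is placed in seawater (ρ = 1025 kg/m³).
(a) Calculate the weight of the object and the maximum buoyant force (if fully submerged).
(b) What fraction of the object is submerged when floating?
(a) W=rho_obj*g*V=758*9.81*0.021=156.2 N; F_B(max)=rho*g*V=1025*9.81*0.021=211.2 N
(b) Floating fraction=rho_obj/rho=758/1025=0.740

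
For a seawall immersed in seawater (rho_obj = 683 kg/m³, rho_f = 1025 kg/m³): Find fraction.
Formula: f_{sub} = \frac{\rho_{obj}}{\rho_f}
fraction = 683/1025 = 0.6663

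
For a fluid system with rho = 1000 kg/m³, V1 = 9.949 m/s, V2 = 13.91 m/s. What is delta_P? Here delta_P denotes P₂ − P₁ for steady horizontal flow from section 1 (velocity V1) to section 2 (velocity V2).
Formula: \Delta P = \frac{1}{2} \rho (V_1^2 - V_2^2)
delta_P = 0.5·1000·(9.949² − 13.91²)/1000 = -47.25 kPa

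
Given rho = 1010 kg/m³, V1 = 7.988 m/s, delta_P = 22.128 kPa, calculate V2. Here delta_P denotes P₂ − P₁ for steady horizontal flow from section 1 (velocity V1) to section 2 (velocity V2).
Formula: \Delta P = \frac{1}{2} \rho (V_1^2 - V_2^2)
Substituting knowns: 22.128 = 0.5·1010·(7.988² − V2²)/1000
Solving for V2: V2 = √(7.988² − 2·(22.128·1000)/1010) = 4.471 m/s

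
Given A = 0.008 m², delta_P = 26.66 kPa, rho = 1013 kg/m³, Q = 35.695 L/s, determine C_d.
Formula: Q = C_d A \sqrt{\frac{2 \Delta P}{\rho}}
Substituting knowns: 35.695 = C_d·0.008·√(2·(26.66·1000)/1013)·1000
Solving for C_d: C_d = (35.695/1000)/(0.008·√(2·(26.66·1000)/1013)) = 0.615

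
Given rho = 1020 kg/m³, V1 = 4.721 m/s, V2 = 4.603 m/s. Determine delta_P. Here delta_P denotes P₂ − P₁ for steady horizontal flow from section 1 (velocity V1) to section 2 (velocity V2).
Formula: \Delta P = \frac{1}{2} \rho (V_1^2 - V_2^2)
delta_P = 0.5·1020·(4.721² − 4.603²)/1000 = 0.5611 kPa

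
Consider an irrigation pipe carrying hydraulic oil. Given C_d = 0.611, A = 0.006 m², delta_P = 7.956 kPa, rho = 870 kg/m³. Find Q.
Formula: Q = C_d A \sqrt{\frac{2 \Delta P}{\rho}}
Q = 0.611·0.006·√(2·(7.956·1000)/870)·1000 = 15.68 L/s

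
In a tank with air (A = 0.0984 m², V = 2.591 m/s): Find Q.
Formula: Q = A V
Q = 0.0984·2.591·1000 = 255 L/s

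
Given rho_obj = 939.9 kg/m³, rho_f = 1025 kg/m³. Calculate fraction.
Formula: f_{sub} = \frac{\rho_{obj}}{\rho_f}
fraction = 939.9/1025 = 0.917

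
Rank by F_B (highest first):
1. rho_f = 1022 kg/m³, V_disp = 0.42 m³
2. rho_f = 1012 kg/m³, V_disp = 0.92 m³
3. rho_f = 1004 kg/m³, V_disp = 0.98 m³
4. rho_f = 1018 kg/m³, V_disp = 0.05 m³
Case 1: F_B = 4211 N
Case 2: F_B = 9134 N
Case 3: F_B = 9652 N
Case 4: F_B = 499.3 N
Ranking (highest first): 3, 2, 1, 4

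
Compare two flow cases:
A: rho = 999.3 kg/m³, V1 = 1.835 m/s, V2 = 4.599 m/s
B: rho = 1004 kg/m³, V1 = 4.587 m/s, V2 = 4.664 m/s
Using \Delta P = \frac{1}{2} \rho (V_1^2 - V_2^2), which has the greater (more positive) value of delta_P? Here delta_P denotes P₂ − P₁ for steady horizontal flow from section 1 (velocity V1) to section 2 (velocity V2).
delta_P(A) = -8.886 kPa, delta_P(B) = -0.3576 kPa. Answer: B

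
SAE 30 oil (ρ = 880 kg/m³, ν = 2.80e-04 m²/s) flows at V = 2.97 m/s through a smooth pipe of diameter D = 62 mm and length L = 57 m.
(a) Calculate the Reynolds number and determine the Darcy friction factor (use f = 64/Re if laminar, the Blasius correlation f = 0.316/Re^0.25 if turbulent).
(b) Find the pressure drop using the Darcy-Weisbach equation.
(a) Re = V·D/ν = 2.97·0.062/2.80e-04 = 657.64 → laminar (Re < 2300); f = 64/Re = 64/657.64 = 0.097318
(b) Darcy-Weisbach: ΔP = f·(L/D)·½ρV²/1000 = 0.097318·(57/0.062)·½·880·2.97²/1000 = 347.2 kPa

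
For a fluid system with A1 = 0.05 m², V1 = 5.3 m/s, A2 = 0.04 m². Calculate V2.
Formula: V_2 = \frac{A_1 V_1}{A_2}
V2 = 0.05·5.3/0.04 = 6.625 m/s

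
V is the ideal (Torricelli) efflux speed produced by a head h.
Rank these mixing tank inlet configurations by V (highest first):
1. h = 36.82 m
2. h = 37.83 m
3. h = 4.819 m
Case 1: V = 26.88 m/s
Case 2: V = 27.24 m/s
Case 3: V = 9.724 m/s
Ranking (highest first): 2, 1, 3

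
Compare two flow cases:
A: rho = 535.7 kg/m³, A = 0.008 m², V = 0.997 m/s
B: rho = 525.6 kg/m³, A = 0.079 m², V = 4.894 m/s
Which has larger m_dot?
m_dot(A) = 4.273 kg/s, m_dot(B) = 203.2 kg/s. Answer: B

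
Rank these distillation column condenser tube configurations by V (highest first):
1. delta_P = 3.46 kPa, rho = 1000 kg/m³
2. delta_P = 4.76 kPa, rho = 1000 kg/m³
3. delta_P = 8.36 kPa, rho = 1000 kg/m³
Case 1: V = 2.631 m/s
Case 2: V = 3.085 m/s
Case 3: V = 4.089 m/s
Ranking (highest first): 3, 2, 1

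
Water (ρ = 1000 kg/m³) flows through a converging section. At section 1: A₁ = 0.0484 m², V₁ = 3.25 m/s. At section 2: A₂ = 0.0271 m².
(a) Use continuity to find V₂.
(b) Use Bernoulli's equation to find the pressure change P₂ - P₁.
(a) Continuity: A₁V₁=A₂V₂ -> V₂=A₁V₁/A₂=0.0484*3.25/0.0271=5.80 m/s
(b) Bernoulli: P₂-P₁=0.5*rho*(V₁^2-V₂^2)/1000=0.5*1000*(3.25^2-5.80^2)/1000=-11.54 kPa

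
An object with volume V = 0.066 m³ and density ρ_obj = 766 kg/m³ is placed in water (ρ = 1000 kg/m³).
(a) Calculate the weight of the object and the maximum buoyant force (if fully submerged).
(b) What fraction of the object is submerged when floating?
(a) W=rho_obj*g*V=766*9.81*0.066=496.0 N; F_B(max)=rho*g*V=1000*9.81*0.066=647.5 N
(b) Floating fraction=rho_obj/rho=766/1000=0.766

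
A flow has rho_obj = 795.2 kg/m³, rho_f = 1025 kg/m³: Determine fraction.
Formula: f_{sub} = \frac{\rho_{obj}}{\rho_f}
fraction = 795.2/1025 = 0.7758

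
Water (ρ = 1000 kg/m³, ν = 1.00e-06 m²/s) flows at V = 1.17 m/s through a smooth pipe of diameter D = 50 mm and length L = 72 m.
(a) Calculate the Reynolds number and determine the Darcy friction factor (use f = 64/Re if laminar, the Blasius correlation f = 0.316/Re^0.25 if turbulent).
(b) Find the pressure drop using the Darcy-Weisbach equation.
(a) Re = V·D/ν = 1.17·0.05/1.00e-06 = 58500 → turbulent (Re > 4000); f = 0.316/Re^0.25 = 0.316/58500^0.25 = 0.020319
(b) Darcy-Weisbach: ΔP = f·(L/D)·½ρV²/1000 = 0.020319·(72/0.050)·½·1000·1.17²/1000 = 20.03 kPa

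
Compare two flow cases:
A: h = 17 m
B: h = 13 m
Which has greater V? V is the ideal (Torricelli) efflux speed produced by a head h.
V(A) = 18.26 m/s, V(B) = 15.97 m/s. Answer: A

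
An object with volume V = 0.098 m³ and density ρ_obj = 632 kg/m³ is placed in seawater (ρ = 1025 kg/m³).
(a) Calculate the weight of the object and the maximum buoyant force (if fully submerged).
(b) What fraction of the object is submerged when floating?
(a) W=rho_obj*g*V=632*9.81*0.098=607.6 N; F_B(max)=rho*g*V=1025*9.81*0.098=985.4 N
(b) Floating fraction=rho_obj/rho=632/1025=0.617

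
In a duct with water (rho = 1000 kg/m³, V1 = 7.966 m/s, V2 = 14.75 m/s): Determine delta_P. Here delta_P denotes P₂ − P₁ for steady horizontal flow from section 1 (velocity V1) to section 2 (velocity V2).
Formula: \Delta P = \frac{1}{2} \rho (V_1^2 - V_2^2)
delta_P = 0.5·1000·(7.966² − 14.75²)/1000 = -77.05 kPa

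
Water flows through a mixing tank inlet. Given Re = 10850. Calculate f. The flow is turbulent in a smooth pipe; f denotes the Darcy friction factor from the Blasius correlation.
Formula: f = \frac{0.316}{Re^{0.25}}
f = 0.316/10850^0.25 = 0.03096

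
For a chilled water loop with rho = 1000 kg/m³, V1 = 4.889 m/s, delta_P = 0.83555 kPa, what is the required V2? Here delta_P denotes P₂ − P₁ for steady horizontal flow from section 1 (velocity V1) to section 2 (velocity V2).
Formula: \Delta P = \frac{1}{2} \rho (V_1^2 - V_2^2)
Substituting knowns: 0.83555 = 0.5·1000·(4.889² − V2²)/1000
Solving for V2: V2 = √(4.889² − 2·(0.83555·1000)/1000) = 4.715 m/s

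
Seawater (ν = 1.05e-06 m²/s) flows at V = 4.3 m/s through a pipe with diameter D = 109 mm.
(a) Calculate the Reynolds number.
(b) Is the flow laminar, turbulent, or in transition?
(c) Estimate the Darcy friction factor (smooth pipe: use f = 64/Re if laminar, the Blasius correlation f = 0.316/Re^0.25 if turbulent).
(a) Re = V·D/ν = 4.3·0.109/1.05e-06 = 446380
(b) Flow regime: turbulent (Re > 4000)
(c) Friction factor: f = 0.316/Re^0.25 = 0.316/446380^0.25 = 0.01223 (Blasius is strictly valid for Re ≲ 1e5; used here as the smooth-pipe estimate the problem specifies)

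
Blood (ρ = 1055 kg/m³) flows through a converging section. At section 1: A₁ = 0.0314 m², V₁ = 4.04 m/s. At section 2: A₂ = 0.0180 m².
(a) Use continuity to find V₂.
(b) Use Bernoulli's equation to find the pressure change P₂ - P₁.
(a) Continuity: A₁V₁=A₂V₂ -> V₂=A₁V₁/A₂=0.0314*4.04/0.0180=7.05 m/s
(b) Bernoulli: P₂-P₁=0.5*rho*(V₁^2-V₂^2)/1000=0.5*1055*(4.04^2-7.05^2)/1000=-17.61 kPa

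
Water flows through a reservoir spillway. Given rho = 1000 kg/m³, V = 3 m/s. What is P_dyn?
Formula: P_{dyn} = \frac{1}{2} \rho V^2
P_dyn = 0.5·1000·3²/1000 = 4.5 kPa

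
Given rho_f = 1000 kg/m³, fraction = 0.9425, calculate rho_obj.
Formula: f_{sub} = \frac{\rho_{obj}}{\rho_f}
Substituting knowns: 0.9425 = rho_obj/1000
Solving for rho_obj: rho_obj = 0.9425·1000 = 942.5 kg/m³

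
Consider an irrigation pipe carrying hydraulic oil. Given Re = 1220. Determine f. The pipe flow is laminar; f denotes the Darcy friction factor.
Formula: f = \frac{64}{Re}
f = 64/1220 = 0.05246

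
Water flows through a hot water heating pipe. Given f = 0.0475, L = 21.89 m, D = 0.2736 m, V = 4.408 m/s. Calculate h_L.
Formula: h_L = f \frac{L}{D} \frac{V^2}{2g}
h_L = 0.0475·(21.89/0.2736)·4.408²/(2·9.81) = 3.764 m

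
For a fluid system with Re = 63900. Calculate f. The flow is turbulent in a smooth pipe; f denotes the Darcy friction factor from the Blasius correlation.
Formula: f = \frac{0.316}{Re^{0.25}}
f = 0.316/63900^0.25 = 0.01988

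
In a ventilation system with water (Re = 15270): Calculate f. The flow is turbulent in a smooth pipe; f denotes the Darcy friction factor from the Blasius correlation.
Formula: f = \frac{0.316}{Re^{0.25}}
f = 0.316/15270^0.25 = 0.02843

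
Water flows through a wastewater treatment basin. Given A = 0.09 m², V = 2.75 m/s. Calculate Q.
Formula: Q = A V
Q = 0.09·2.75·1000 = 247.5 L/s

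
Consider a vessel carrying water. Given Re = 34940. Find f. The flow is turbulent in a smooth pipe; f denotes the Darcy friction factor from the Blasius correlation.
Formula: f = \frac{0.316}{Re^{0.25}}
f = 0.316/34940^0.25 = 0.02311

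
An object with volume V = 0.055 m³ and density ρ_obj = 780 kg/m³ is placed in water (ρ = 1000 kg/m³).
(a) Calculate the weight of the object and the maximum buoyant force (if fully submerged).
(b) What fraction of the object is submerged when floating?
(a) W=rho_obj*g*V=780*9.81*0.055=420.8 N; F_B(max)=rho*g*V=1000*9.81*0.055=539.5 N
(b) Floating fraction=rho_obj/rho=780/1000=0.780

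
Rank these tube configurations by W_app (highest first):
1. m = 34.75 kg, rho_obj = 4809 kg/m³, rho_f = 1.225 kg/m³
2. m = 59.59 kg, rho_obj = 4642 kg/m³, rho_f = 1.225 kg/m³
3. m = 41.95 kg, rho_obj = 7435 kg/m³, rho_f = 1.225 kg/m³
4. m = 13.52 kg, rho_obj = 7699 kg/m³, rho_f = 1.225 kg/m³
Case 1: W_app = 340.8 N
Case 2: W_app = 584.4 N
Case 3: W_app = 411.5 N
Case 4: W_app = 132.6 N
Ranking (highest first): 2, 3, 1, 4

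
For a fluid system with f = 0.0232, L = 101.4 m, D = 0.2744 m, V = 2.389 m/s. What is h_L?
Formula: h_L = f \frac{L}{D} \frac{V^2}{2g}
h_L = 0.0232·(101.4/0.2744)·2.389²/(2·9.81) = 2.494 m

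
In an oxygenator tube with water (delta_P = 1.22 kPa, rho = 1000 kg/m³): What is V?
Formula: V = \sqrt{\frac{2 \Delta P}{\rho}}
V = √(2·(1.22·1000)/1000) = 1.562 m/s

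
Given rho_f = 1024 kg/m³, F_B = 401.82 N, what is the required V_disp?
Formula: F_B = \rho_f g V_{disp}
Substituting knowns: 401.82 = 1024·9.81·V_disp
Solving for V_disp: V_disp = 401.82/(1024·9.81) = 0.04 m³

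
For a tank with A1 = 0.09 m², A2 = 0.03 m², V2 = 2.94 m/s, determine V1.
Formula: V_2 = \frac{A_1 V_1}{A_2}
Substituting knowns: 2.94 = 0.09·V1/0.03
Solving for V1: V1 = 2.94·0.03/0.09 = 0.98 m/s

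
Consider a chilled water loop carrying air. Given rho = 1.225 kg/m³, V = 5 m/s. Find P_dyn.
Formula: P_{dyn} = \frac{1}{2} \rho V^2
P_dyn = 0.5·1.225·5²/1000 = 0.01531 kPa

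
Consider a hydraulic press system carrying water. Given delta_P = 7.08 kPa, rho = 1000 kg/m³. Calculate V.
Formula: V = \sqrt{\frac{2 \Delta P}{\rho}}
V = √(2·(7.08·1000)/1000) = 3.763 m/s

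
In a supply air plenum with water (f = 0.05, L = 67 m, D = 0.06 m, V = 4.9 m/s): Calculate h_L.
Formula: h_L = f \frac{L}{D} \frac{V^2}{2g}
h_L = 0.05·(67/0.06)·4.9²/(2·9.81) = 68.33 m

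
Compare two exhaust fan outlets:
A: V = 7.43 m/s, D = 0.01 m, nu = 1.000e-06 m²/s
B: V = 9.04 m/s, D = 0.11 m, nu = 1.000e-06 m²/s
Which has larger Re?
Re(A) = 74300, Re(B) = 994400. Answer: B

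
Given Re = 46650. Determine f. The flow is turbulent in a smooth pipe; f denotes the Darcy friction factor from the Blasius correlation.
Formula: f = \frac{0.316}{Re^{0.25}}
f = 0.316/46650^0.25 = 0.0215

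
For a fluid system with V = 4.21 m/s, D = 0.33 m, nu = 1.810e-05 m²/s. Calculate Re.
Formula: Re = \frac{V D}{\nu}
Re = 4.21·0.33/1.810e-05 = 76757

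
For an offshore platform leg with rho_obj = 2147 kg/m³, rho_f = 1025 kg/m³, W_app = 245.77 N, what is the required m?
Formula: W_{app} = mg\left(1 - \frac{\rho_f}{\rho_{obj}}\right)
Substituting knowns: 245.77 = m·9.81·(1 − 1025/2147)
Solving for m: m = 245.77/(9.81·(1 − 1025/2147)) = 47.94 kg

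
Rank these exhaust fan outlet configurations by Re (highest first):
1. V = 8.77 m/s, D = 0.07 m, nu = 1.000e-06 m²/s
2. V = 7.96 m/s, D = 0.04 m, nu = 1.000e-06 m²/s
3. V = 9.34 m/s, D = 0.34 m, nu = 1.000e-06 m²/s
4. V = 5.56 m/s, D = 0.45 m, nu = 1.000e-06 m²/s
Case 1: Re = 613900
Case 2: Re = 318400
Case 3: Re = 3.176e+06
Case 4: Re = 2.502e+06
Ranking (highest first): 3, 4, 1, 2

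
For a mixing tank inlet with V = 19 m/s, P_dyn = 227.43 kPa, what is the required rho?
Formula: P_{dyn} = \frac{1}{2} \rho V^2
Substituting knowns: 227.43 = 0.5·rho·19²/1000
Solving for rho: rho = 2·(227.43·1000)/19² = 1260 kg/m³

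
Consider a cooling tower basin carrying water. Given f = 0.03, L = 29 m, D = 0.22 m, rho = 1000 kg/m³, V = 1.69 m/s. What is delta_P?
Formula: \Delta P = f \frac{L}{D} \frac{\rho V^2}{2}
delta_P = 0.03·(29/0.22)·0.5·1000·1.69²/1000 = 5.647 kPa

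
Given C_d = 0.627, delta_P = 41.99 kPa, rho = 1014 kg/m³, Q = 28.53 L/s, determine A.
Formula: Q = C_d A \sqrt{\frac{2 \Delta P}{\rho}}
Substituting knowns: 28.53 = 0.627·A·√(2·(41.99·1000)/1014)·1000
Solving for A: A = (28.53/1000)/(0.627·√(2·(41.99·1000)/1014)) = 0.005 m²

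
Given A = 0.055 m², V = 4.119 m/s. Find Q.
Formula: Q = A V
Q = 0.055·4.119·1000 = 226.5 L/s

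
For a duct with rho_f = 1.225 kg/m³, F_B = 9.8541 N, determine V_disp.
Formula: F_B = \rho_f g V_{disp}
Substituting knowns: 9.8541 = 1.225·9.81·V_disp
Solving for V_disp: V_disp = 9.8541/(1.225·9.81) = 0.82 m³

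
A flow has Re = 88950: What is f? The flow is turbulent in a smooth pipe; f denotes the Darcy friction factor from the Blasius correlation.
Formula: f = \frac{0.316}{Re^{0.25}}
f = 0.316/88950^0.25 = 0.0183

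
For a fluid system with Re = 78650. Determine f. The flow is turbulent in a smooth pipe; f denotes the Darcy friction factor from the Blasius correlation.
Formula: f = \frac{0.316}{Re^{0.25}}
f = 0.316/78650^0.25 = 0.01887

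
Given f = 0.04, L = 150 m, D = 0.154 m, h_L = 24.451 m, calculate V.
Formula: h_L = f \frac{L}{D} \frac{V^2}{2g}
Substituting knowns: 24.451 = 0.04·(150/0.154)·V²/(2·9.81)
Solving for V: V = √(24.451·2·9.81/(0.04·(150/0.154))) = 3.509 m/s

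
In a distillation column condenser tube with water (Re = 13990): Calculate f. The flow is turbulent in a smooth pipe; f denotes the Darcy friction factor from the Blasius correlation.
Formula: f = \frac{0.316}{Re^{0.25}}
f = 0.316/13990^0.25 = 0.02906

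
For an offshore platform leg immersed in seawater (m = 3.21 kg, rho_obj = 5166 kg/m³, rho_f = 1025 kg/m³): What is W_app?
Formula: W_{app} = mg\left(1 - \frac{\rho_f}{\rho_{obj}}\right)
W_app = 3.21·9.81·(1 − 1025/5166) = 25.24 N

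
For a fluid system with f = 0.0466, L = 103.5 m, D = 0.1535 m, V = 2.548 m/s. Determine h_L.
Formula: h_L = f \frac{L}{D} \frac{V^2}{2g}
h_L = 0.0466·(103.5/0.1535)·2.548²/(2·9.81) = 10.4 m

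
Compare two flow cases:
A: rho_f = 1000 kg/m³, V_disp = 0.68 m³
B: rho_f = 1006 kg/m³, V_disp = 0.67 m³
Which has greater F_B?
F_B(A) = 6671 N, F_B(B) = 6612 N. Answer: A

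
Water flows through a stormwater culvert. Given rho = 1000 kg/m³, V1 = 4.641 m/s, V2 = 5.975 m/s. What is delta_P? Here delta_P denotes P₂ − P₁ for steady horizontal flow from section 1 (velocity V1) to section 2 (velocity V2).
Formula: \Delta P = \frac{1}{2} \rho (V_1^2 - V_2^2)
delta_P = 0.5·1000·(4.641² − 5.975²)/1000 = -7.081 kPa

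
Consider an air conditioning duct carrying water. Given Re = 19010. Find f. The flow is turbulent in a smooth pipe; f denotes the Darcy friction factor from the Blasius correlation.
Formula: f = \frac{0.316}{Re^{0.25}}
f = 0.316/19010^0.25 = 0.02691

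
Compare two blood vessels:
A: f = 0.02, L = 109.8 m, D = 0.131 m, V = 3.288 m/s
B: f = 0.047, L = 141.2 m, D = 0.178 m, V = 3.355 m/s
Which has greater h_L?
h_L(A) = 9.237 m, h_L(B) = 21.39 m. Answer: B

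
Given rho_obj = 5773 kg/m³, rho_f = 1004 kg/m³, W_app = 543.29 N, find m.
Formula: W_{app} = mg\left(1 - \frac{\rho_f}{\rho_{obj}}\right)
Substituting knowns: 543.29 = m·9.81·(1 − 1004/5773)
Solving for m: m = 543.29/(9.81·(1 − 1004/5773)) = 67.04 kg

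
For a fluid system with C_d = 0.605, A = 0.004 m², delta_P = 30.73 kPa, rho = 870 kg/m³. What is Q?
Formula: Q = C_d A \sqrt{\frac{2 \Delta P}{\rho}}
Q = 0.605·0.004·√(2·(30.73·1000)/870)·1000 = 20.34 L/s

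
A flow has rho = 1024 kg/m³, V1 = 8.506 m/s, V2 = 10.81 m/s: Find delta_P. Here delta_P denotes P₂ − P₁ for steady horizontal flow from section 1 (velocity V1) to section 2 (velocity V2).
Formula: \Delta P = \frac{1}{2} \rho (V_1^2 - V_2^2)
delta_P = 0.5·1024·(8.506² − 10.81²)/1000 = -22.79 kPa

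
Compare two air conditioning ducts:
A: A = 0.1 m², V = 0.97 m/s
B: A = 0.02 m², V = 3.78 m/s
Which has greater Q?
Q(A) = 97 L/s, Q(B) = 75.6 L/s. Answer: A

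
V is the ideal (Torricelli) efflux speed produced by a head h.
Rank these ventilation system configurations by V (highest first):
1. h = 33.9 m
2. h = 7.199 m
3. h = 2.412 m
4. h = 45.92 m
Case 1: V = 25.79 m/s
Case 2: V = 11.88 m/s
Case 3: V = 6.879 m/s
Case 4: V = 30.02 m/s
Ranking (highest first): 4, 1, 2, 3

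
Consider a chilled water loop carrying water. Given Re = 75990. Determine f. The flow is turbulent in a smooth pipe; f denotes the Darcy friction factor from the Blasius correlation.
Formula: f = \frac{0.316}{Re^{0.25}}
f = 0.316/75990^0.25 = 0.01903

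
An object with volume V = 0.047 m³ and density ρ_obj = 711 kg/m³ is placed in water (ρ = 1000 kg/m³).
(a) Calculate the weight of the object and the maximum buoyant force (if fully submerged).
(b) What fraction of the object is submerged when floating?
(a) W=rho_obj*g*V=711*9.81*0.047=327.8 N; F_B(max)=rho*g*V=1000*9.81*0.047=461.1 N
(b) Floating fraction=rho_obj/rho=711/1000=0.711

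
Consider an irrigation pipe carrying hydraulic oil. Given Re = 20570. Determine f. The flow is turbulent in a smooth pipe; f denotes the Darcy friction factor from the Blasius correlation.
Formula: f = \frac{0.316}{Re^{0.25}}
f = 0.316/20570^0.25 = 0.02639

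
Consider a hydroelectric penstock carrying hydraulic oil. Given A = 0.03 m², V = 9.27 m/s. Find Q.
Formula: Q = A V
Q = 0.03·9.27·1000 = 278.1 L/s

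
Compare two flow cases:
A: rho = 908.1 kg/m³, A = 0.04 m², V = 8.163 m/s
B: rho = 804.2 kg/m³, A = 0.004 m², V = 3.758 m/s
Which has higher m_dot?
m_dot(A) = 296.5 kg/s, m_dot(B) = 12.09 kg/s. Answer: A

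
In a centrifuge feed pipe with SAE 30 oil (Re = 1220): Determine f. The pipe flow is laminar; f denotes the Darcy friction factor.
Formula: f = \frac{64}{Re}
f = 64/1220 = 0.05246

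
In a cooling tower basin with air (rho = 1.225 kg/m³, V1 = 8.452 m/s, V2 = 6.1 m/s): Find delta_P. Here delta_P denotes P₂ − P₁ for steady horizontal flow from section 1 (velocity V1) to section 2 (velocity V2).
Formula: \Delta P = \frac{1}{2} \rho (V_1^2 - V_2^2)
delta_P = 0.5·1.225·(8.452² − 6.1²)/1000 = 0.02096 kPa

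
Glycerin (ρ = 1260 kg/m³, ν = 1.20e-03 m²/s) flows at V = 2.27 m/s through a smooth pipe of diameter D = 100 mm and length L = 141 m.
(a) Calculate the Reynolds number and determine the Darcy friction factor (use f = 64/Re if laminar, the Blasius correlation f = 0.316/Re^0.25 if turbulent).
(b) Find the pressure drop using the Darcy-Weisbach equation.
(a) Re = V·D/ν = 2.27·0.1/1.20e-03 = 189.17 → laminar (Re < 2300); f = 64/Re = 64/189.17 = 0.33832
(b) Darcy-Weisbach: ΔP = f·(L/D)·½ρV²/1000 = 0.33832·(141/0.100)·½·1260·2.27²/1000 = 1549 kPa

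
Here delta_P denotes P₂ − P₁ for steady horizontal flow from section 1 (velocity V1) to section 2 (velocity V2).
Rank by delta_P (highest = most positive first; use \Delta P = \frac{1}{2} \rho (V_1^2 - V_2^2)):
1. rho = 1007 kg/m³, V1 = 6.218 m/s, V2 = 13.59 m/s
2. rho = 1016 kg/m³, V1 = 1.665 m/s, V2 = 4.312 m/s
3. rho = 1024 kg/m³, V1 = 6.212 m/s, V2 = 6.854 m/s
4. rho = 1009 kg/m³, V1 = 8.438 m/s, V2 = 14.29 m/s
Case 1: delta_P = -73.52 kPa
Case 2: delta_P = -8.037 kPa
Case 3: delta_P = -4.295 kPa
Case 4: delta_P = -67.1 kPa
Ranking (highest first): 3, 2, 4, 1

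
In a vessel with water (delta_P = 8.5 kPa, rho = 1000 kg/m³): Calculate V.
Formula: V = \sqrt{\frac{2 \Delta P}{\rho}}
V = √(2·(8.5·1000)/1000) = 4.123 m/s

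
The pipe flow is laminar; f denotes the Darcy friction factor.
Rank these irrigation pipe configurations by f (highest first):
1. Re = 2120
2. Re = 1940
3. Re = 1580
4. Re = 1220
Case 1: f = 0.03019
Case 2: f = 0.03299
Case 3: f = 0.04051
Case 4: f = 0.05246
Ranking (highest first): 4, 3, 2, 1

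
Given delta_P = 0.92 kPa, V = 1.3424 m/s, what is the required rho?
Formula: V = \sqrt{\frac{2 \Delta P}{\rho}}
Substituting knowns: 1.3424 = √(2·(0.92·1000)/rho)
Solving for rho: rho = 2·(0.92·1000)/1.3424² = 1021 kg/m³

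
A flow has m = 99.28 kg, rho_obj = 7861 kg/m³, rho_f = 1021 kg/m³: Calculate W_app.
Formula: W_{app} = mg\left(1 - \frac{\rho_f}{\rho_{obj}}\right)
W_app = 99.28·9.81·(1 − 1021/7861) = 847.4 N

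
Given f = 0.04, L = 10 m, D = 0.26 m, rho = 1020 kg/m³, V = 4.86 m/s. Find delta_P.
Formula: \Delta P = f \frac{L}{D} \frac{\rho V^2}{2}
delta_P = 0.04·(10/0.26)·0.5·1020·4.86²/1000 = 18.53 kPa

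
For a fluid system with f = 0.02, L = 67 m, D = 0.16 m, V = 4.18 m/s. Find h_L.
Formula: h_L = f \frac{L}{D} \frac{V^2}{2g}
h_L = 0.02·(67/0.16)·4.18²/(2·9.81) = 7.458 m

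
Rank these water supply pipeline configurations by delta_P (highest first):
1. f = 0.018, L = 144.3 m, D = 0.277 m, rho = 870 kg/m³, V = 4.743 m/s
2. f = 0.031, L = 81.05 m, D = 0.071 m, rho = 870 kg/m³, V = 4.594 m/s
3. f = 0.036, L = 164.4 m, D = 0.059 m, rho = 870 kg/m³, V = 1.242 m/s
Case 1: delta_P = 91.76 kPa
Case 2: delta_P = 324.9 kPa
Case 3: delta_P = 67.31 kPa
Ranking (highest first): 2, 1, 3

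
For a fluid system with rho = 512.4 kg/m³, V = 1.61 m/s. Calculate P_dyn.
Formula: P_{dyn} = \frac{1}{2} \rho V^2
P_dyn = 0.5·512.4·1.61²/1000 = 0.6641 kPa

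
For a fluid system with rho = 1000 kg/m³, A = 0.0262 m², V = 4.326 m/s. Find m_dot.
Formula: \dot{m} = \rho A V
m_dot = 1000·0.0262·4.326 = 113.3 kg/s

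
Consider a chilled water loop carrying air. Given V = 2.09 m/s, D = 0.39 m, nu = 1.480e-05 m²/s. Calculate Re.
Formula: Re = \frac{V D}{\nu}
Re = 2.09·0.39/1.480e-05 = 55074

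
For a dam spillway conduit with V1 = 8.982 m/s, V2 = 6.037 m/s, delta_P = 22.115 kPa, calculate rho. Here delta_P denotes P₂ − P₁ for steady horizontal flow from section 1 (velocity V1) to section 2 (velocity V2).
Formula: \Delta P = \frac{1}{2} \rho (V_1^2 - V_2^2)
Substituting knowns: 22.115 = 0.5·rho·(8.982² − 6.037²)/1000
Solving for rho: rho = 2·(22.115·1000)/(8.982² − 6.037²) = 1000 kg/m³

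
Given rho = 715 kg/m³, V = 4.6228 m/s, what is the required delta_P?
Formula: V = \sqrt{\frac{2 \Delta P}{\rho}}
Substituting knowns: 4.6228 = √(2·(delta_P·1000)/715)
Solving for delta_P: delta_P = 4.6228²·715/2/1000 = 7.64 kPa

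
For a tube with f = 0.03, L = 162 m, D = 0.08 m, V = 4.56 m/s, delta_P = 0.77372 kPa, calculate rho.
Formula: \Delta P = f \frac{L}{D} \frac{\rho V^2}{2}
Substituting knowns: 0.77372 = 0.03·(162/0.08)·0.5·rho·4.56²/1000
Solving for rho: rho = (0.77372·1000)/(0.03·(162/0.08)·0.5·4.56²) = 1.225 kg/m³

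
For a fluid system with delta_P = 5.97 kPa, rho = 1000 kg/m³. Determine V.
Formula: V = \sqrt{\frac{2 \Delta P}{\rho}}
V = √(2·(5.97·1000)/1000) = 3.455 m/s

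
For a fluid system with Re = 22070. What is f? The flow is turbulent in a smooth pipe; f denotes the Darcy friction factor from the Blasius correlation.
Formula: f = \frac{0.316}{Re^{0.25}}
f = 0.316/22070^0.25 = 0.02593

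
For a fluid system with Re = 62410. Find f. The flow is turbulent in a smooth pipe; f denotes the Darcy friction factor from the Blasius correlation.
Formula: f = \frac{0.316}{Re^{0.25}}
f = 0.316/62410^0.25 = 0.01999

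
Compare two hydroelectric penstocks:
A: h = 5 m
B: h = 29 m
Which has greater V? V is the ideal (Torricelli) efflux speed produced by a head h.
V(A) = 9.905 m/s, V(B) = 23.85 m/s. Answer: B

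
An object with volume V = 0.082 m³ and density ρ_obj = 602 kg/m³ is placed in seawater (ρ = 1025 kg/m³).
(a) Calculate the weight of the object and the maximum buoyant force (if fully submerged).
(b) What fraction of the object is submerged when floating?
(a) W=rho_obj*g*V=602*9.81*0.082=484.3 N; F_B(max)=rho*g*V=1025*9.81*0.082=824.5 N
(b) Floating fraction=rho_obj/rho=602/1025=0.587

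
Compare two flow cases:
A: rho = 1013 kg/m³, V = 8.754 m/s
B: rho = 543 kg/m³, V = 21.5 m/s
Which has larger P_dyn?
P_dyn(A) = 38.81 kPa, P_dyn(B) = 125.5 kPa. Answer: B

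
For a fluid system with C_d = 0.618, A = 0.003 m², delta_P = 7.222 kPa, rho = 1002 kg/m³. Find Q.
Formula: Q = C_d A \sqrt{\frac{2 \Delta P}{\rho}}
Q = 0.618·0.003·√(2·(7.222·1000)/1002)·1000 = 7.039 L/s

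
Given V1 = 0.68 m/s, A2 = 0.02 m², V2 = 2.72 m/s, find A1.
Formula: V_2 = \frac{A_1 V_1}{A_2}
Substituting knowns: 2.72 = A1·0.68/0.02
Solving for A1: A1 = 2.72·0.02/0.68 = 0.08 m²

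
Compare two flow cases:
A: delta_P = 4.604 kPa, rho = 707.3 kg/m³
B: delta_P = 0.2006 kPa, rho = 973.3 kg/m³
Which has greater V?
V(A) = 3.608 m/s, V(B) = 0.642 m/s. Answer: A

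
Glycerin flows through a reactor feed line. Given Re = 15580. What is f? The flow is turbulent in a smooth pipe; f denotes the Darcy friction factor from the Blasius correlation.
Formula: f = \frac{0.316}{Re^{0.25}}
f = 0.316/15580^0.25 = 0.02828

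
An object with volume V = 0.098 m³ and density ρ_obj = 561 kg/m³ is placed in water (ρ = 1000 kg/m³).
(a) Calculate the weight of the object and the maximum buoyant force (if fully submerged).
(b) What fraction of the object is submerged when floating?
(a) W=rho_obj*g*V=561*9.81*0.098=539.3 N; F_B(max)=rho*g*V=1000*9.81*0.098=961.4 N
(b) Floating fraction=rho_obj/rho=561/1000=0.561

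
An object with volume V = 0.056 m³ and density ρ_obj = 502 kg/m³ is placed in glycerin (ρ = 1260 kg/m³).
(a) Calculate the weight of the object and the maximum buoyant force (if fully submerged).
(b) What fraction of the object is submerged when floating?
(a) W=rho_obj*g*V=502*9.81*0.056=275.8 N; F_B(max)=rho*g*V=1260*9.81*0.056=692.2 N
(b) Floating fraction=rho_obj/rho=502/1260=0.398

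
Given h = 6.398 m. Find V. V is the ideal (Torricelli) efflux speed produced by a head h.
Formula: V = \sqrt{2 g h}
V = √(2·9.81·6.398) = 11.2 m/s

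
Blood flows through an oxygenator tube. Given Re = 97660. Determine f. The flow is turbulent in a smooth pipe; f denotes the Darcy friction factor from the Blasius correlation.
Formula: f = \frac{0.316}{Re^{0.25}}
f = 0.316/97660^0.25 = 0.01788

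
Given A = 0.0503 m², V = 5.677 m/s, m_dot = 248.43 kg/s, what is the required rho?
Formula: \dot{m} = \rho A V
Substituting knowns: 248.43 = rho·0.0503·5.677
Solving for rho: rho = 248.43/(0.0503·5.677) = 870 kg/m³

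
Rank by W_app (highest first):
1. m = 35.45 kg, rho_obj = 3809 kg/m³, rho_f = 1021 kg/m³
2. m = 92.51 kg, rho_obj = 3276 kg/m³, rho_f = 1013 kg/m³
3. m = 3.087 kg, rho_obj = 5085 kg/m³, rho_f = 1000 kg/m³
Case 1: W_app = 254.5 N
Case 2: W_app = 626.9 N
Case 3: W_app = 24.33 N
Ranking (highest first): 2, 1, 3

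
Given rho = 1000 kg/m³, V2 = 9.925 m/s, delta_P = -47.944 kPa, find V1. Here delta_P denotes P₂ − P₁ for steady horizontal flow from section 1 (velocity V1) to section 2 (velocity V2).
Formula: \Delta P = \frac{1}{2} \rho (V_1^2 - V_2^2)
Substituting knowns: -47.944 = 0.5·1000·(V1² − 9.925²)/1000
Solving for V1: V1 = √(9.925² + 2·(-47.944·1000)/1000) = 1.618 m/s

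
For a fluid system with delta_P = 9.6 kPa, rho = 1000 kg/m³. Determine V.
Formula: V = \sqrt{\frac{2 \Delta P}{\rho}}
V = √(2·(9.6·1000)/1000) = 4.382 m/s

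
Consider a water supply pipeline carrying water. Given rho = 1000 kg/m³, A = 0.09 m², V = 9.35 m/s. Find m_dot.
Formula: \dot{m} = \rho A V
m_dot = 1000·0.09·9.35 = 841.5 kg/s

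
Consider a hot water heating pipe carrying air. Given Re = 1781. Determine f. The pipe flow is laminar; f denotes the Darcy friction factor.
Formula: f = \frac{64}{Re}
f = 64/1781 = 0.03593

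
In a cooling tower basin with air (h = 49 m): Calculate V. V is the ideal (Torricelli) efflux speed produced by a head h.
Formula: V = \sqrt{2 g h}
V = √(2·9.81·49) = 31.01 m/s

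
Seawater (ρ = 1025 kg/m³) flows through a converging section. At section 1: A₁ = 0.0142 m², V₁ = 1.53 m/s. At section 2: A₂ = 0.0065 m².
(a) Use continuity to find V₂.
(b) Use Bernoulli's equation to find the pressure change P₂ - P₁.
(a) Continuity: A₁V₁=A₂V₂ -> V₂=A₁V₁/A₂=0.0142*1.53/0.0065=3.34 m/s
(b) Bernoulli: P₂-P₁=0.5*rho*(V₁^2-V₂^2)/1000=0.5*1025*(1.53^2-3.34^2)/1000=-4.518 kPa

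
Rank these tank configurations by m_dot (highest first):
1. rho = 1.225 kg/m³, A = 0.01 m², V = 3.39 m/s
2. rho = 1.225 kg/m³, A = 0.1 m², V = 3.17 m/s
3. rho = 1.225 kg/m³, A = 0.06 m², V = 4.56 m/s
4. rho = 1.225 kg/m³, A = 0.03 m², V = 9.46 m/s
Case 1: m_dot = 0.04153 kg/s
Case 2: m_dot = 0.3883 kg/s
Case 3: m_dot = 0.3352 kg/s
Case 4: m_dot = 0.3477 kg/s
Ranking (highest first): 2, 4, 3, 1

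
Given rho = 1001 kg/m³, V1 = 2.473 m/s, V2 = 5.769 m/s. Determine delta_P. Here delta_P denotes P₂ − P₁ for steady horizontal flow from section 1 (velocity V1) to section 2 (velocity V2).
Formula: \Delta P = \frac{1}{2} \rho (V_1^2 - V_2^2)
delta_P = 0.5·1001·(2.473² − 5.769²)/1000 = -13.6 kPa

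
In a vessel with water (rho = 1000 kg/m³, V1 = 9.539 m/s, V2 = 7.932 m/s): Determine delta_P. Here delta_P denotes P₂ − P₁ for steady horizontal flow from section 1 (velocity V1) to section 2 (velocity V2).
Formula: \Delta P = \frac{1}{2} \rho (V_1^2 - V_2^2)
delta_P = 0.5·1000·(9.539² − 7.932²)/1000 = 14.04 kPa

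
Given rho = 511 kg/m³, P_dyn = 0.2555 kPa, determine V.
Formula: P_{dyn} = \frac{1}{2} \rho V^2
Substituting knowns: 0.2555 = 0.5·511·V²/1000
Solving for V: V = √(2·(0.2555·1000)/511) = 1 m/s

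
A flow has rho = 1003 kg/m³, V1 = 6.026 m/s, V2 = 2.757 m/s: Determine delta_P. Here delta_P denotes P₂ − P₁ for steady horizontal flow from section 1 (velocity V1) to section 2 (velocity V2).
Formula: \Delta P = \frac{1}{2} \rho (V_1^2 - V_2^2)
delta_P = 0.5·1003·(6.026² − 2.757²)/1000 = 14.4 kPa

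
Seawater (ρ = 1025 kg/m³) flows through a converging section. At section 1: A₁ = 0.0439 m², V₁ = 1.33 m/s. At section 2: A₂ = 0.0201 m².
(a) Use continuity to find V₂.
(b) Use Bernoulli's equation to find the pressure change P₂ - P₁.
(a) Continuity: A₁V₁=A₂V₂ -> V₂=A₁V₁/A₂=0.0439*1.33/0.0201=2.90 m/s
(b) Bernoulli: P₂-P₁=0.5*rho*(V₁^2-V₂^2)/1000=0.5*1025*(1.33^2-2.90^2)/1000=-3.404 kPa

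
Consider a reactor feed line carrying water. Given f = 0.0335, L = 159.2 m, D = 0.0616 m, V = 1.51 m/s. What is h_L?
Formula: h_L = f \frac{L}{D} \frac{V^2}{2g}
h_L = 0.0335·(159.2/0.0616)·1.51²/(2·9.81) = 10.06 m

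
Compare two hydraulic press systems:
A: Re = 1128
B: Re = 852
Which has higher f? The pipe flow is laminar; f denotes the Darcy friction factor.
f(A) = 0.05674, f(B) = 0.07512. Answer: B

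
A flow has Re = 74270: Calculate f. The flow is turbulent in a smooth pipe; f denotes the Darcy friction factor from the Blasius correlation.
Formula: f = \frac{0.316}{Re^{0.25}}
f = 0.316/74270^0.25 = 0.01914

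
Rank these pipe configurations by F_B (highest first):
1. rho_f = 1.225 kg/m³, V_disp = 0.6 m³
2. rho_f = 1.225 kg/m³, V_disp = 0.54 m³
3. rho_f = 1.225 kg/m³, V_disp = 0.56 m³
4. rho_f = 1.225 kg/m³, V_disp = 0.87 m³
Case 1: F_B = 7.21 N
Case 2: F_B = 6.489 N
Case 3: F_B = 6.73 N
Case 4: F_B = 10.46 N
Ranking (highest first): 4, 1, 3, 2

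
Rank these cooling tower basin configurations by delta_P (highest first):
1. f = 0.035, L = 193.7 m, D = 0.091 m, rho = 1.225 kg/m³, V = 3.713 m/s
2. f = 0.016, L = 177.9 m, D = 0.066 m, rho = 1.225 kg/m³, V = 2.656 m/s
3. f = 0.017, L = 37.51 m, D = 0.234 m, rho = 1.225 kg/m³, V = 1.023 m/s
Case 1: delta_P = 0.6291 kPa
Case 2: delta_P = 0.1863 kPa
Case 3: delta_P = 0.001747 kPa
Ranking (highest first): 1, 2, 3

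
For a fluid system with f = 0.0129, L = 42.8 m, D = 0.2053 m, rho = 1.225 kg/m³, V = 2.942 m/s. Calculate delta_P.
Formula: \Delta P = f \frac{L}{D} \frac{\rho V^2}{2}
delta_P = 0.0129·(42.8/0.2053)·0.5·1.225·2.942²/1000 = 0.01426 kPa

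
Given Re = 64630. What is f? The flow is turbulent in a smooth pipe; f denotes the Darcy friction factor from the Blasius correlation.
Formula: f = \frac{0.316}{Re^{0.25}}
f = 0.316/64630^0.25 = 0.01982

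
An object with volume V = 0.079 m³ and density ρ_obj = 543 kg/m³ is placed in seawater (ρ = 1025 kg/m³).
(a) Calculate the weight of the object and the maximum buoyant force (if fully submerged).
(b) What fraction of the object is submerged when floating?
(a) W=rho_obj*g*V=543*9.81*0.079=420.8 N; F_B(max)=rho*g*V=1025*9.81*0.079=794.4 N
(b) Floating fraction=rho_obj/rho=543/1025=0.530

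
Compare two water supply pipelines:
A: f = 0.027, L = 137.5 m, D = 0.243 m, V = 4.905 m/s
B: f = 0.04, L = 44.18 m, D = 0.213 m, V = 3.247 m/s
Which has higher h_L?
h_L(A) = 18.73 m, h_L(B) = 4.458 m. Answer: A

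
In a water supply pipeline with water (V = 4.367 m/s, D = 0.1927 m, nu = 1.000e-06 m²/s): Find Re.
Formula: Re = \frac{V D}{\nu}
Re = 4.367·0.1927/1.000e-06 = 841521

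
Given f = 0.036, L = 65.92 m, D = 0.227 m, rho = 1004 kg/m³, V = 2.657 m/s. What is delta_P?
Formula: \Delta P = f \frac{L}{D} \frac{\rho V^2}{2}
delta_P = 0.036·(65.92/0.227)·0.5·1004·2.657²/1000 = 37.05 kPa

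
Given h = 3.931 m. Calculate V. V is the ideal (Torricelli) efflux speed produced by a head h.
Formula: V = \sqrt{2 g h}
V = √(2·9.81·3.931) = 8.782 m/s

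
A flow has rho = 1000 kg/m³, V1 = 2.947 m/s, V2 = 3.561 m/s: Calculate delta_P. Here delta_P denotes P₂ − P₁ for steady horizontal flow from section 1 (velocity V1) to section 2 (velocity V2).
Formula: \Delta P = \frac{1}{2} \rho (V_1^2 - V_2^2)
delta_P = 0.5·1000·(2.947² − 3.561²)/1000 = -1.998 kPa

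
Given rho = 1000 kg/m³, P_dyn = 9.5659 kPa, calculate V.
Formula: P_{dyn} = \frac{1}{2} \rho V^2
Substituting knowns: 9.5659 = 0.5·1000·V²/1000
Solving for V: V = √(2·(9.5659·1000)/1000) = 4.374 m/s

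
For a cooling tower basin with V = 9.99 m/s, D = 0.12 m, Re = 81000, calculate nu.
Formula: Re = \frac{V D}{\nu}
Substituting knowns: 81000 = 9.99·0.12/nu
Solving for nu: nu = 9.99·0.12/81000 = 1.480e-05 m²/s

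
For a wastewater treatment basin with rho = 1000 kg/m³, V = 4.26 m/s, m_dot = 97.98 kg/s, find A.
Formula: \dot{m} = \rho A V
Substituting knowns: 97.98 = 1000·A·4.26
Solving for A: A = 97.98/(1000·4.26) = 0.023 m²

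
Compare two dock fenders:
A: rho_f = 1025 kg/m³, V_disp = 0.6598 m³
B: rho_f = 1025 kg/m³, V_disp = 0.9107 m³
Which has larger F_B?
F_B(A) = 6634 N, F_B(B) = 9157 N. Answer: B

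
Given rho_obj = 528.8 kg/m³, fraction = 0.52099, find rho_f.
Formula: f_{sub} = \frac{\rho_{obj}}{\rho_f}
Substituting knowns: 0.52099 = 528.8/rho_f
Solving for rho_f: rho_f = 528.8/0.52099 = 1015 kg/m³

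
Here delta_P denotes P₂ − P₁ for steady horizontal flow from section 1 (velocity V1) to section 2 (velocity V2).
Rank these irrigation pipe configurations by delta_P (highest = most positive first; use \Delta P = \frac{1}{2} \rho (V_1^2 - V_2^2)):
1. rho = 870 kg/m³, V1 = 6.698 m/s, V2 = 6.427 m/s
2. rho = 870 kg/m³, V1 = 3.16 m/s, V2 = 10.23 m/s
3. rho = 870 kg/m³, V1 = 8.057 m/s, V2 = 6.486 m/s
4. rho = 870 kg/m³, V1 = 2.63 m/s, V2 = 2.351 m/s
Case 1: delta_P = 1.547 kPa
Case 2: delta_P = -41.18 kPa
Case 3: delta_P = 9.938 kPa
Case 4: delta_P = 0.6045 kPa
Ranking (highest first): 3, 1, 4, 2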